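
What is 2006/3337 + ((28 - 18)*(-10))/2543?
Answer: 4767558/8485991 ≈ 0.56182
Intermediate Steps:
2006/3337 + ((28 - 18)*(-10))/2543 = 2006*(1/3337) + (10*(-10))*(1/2543) = 2006/3337 - 100*1/2543 = 2006/3337 - 100/2543 = 4767558/8485991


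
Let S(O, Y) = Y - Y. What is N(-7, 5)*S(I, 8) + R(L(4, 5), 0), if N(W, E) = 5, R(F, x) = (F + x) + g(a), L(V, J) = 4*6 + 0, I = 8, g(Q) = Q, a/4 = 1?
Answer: 28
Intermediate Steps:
a = 4 (a = 4*1 = 4)
L(V, J) = 24 (L(V, J) = 24 + 0 = 24)
S(O, Y) = 0
R(F, x) = 4 + F + x (R(F, x) = (F + x) + 4 = 4 + F + x)
N(-7, 5)*S(I, 8) + R(L(4, 5), 0) = 5*0 + (4 + 24 + 0) = 0 + 28 = 28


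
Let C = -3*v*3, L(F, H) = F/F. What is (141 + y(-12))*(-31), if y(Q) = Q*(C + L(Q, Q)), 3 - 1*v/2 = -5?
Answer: -57567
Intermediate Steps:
L(F, H) = 1
v = 16 (v = 6 - 2*(-5) = 6 + 10 = 16)
C = -144 (C = -3*16*3 = -48*3 = -144)
y(Q) = -143*Q (y(Q) = Q*(-144 + 1) = Q*(-143) = -143*Q)
(141 + y(-12))*(-31) = (141 - 143*(-12))*(-31) = (141 + 1716)*(-31) = 1857*(-31) = -57567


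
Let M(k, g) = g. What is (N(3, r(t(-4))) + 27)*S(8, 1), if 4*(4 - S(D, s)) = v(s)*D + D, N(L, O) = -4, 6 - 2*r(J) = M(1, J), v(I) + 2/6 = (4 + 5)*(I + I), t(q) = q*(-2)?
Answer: -2300/3 ≈ -766.67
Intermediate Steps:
t(q) = -2*q
v(I) = -1/3 + 18*I (v(I) = -1/3 + (4 + 5)*(I + I) = -1/3 + 9*(2*I) = -1/3 + 18*I)
r(J) = 3 - J/2
S(D, s) = 4 - D/4 - D*(-1/3 + 18*s)/4 (S(D, s) = 4 - ((-1/3 + 18*s)*D + D)/4 = 4 - (D*(-1/3 + 18*s) + D)/4 = 4 - (D + D*(-1/3 + 18*s))/4 = 4 + (-D/4 - D*(-1/3 + 18*s)/4) = 4 - D/4 - D*(-1/3 + 18*s)/4)
(N(3, r(t(-4))) + 27)*S(8, 1) = (-4 + 27)*(4 - 1/6*8 - 9/2*8*1) = 23*(4 - 4/3 - 36) = 23*(-100/3) = -2300/3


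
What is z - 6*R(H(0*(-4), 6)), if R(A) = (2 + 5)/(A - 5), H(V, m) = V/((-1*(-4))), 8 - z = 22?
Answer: -28/5 ≈ -5.6000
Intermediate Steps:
z = -14 (z = 8 - 1*22 = 8 - 22 = -14)
H(V, m) = V/4
R(A) = 7/(-5 + A)
z - 6*R(H(0*(-4), 6)) = -14 - 42/(-5 + (0*(-4))/4) = -14 - 42/(-5 + (¼)*0) = -14 - 42/(-5 + 0) = -14 - 42/(-5) = -14 - 42*(-1)/5 = -14 - 6*(-7/5) = -14 + 42/5 = -28/5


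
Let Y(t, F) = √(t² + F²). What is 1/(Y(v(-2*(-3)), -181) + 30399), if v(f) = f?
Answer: 30399/924066404 - √32797/924066404 ≈ 3.2701e-5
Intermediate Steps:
Y(t, F) = √(F² + t²)
1/(Y(v(-2*(-3)), -181) + 30399) = 1/(√((-181)² + (-2*(-3))²) + 30399) = 1/(√(32761 + 6²) + 30399) = 1/(√(32761 + 36) + 30399) = 1/(√32797 + 30399) = 1/(30399 + √32797)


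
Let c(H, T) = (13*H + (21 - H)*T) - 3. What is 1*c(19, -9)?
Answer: 226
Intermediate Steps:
c(H, T) = -3 + 13*H + T*(21 - H) (c(H, T) = (13*H + T*(21 - H)) - 3 = -3 + 13*H + T*(21 - H))
1*c(19, -9) = 1*(-3 + 13*19 + 21*(-9) - 1*19*(-9)) = 1*(-3 + 247 - 189 + 171) = 1*226 = 226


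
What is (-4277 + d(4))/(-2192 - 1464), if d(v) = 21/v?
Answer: 17087/14624 ≈ 1.1684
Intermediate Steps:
(-4277 + d(4))/(-2192 - 1464) = (-4277 + 21/4)/(-2192 - 1464) = (-4277 + 21*(¼))/(-3656) = (-4277 + 21/4)*(-1/3656) = -17087/4*(-1/3656) = 17087/14624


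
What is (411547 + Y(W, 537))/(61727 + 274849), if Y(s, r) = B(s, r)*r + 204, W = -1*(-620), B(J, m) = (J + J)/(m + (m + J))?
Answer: 349086037/285079872 ≈ 1.2245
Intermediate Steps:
B(J, m) = 2*J/(J + 2*m) (B(J, m) = (2*J)/(m + (J + m)) = (2*J)/(J + 2*m) = 2*J/(J + 2*m))
W = 620
Y(s, r) = 204 + 2*r*s/(s + 2*r) (Y(s, r) = (2*s/(s + 2*r))*r + 204 = 2*r*s/(s + 2*r) + 204 = 204 + 2*r*s/(s + 2*r))
(411547 + Y(W, 537))/(61727 + 274849) = (411547 + 2*(102*620 + 204*537 + 537*620)/(620 + 2*537))/(61727 + 274849) = (411547 + 2*(63240 + 109548 + 332940)/(620 + 1074))/336576 = (411547 + 2*505728/1694)*(1/336576) = (411547 + 2*(1/1694)*505728)*(1/336576) = (411547 + 505728/847)*(1/336576) = (349086037/847)*(1/336576) = 349086037/285079872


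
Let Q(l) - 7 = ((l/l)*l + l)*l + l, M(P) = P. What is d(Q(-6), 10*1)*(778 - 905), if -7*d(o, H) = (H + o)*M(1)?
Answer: 10541/7 ≈ 1505.9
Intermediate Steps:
Q(l) = 7 + l + 2*l² (Q(l) = 7 + (((l/l)*l + l)*l + l) = 7 + ((1*l + l)*l + l) = 7 + ((l + l)*l + l) = 7 + ((2*l)*l + l) = 7 + (2*l² + l) = 7 + (l + 2*l²) = 7 + l + 2*l²)
d(o, H) = -H/7 - o/7 (d(o, H) = -(H + o)/7 = -H/7 - o/7)
d(Q(-6), 10*1)*(778 - 905) = (-10/7 - (7 - 6 + 2*(-6)²)/7)*(778 - 905) = (-⅐*10 - (7 - 6 + 2*36)/7)*(-127) = (-10/7 - (7 - 6 + 72)/7)*(-127) = (-10/7 - ⅐*73)*(-127) = (-10/7 - 73/7)*(-127) = -83/7*(-127) = 10541/7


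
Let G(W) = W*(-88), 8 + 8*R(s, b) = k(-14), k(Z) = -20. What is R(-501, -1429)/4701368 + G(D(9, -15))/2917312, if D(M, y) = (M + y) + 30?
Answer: -44372767/61229273584 ≈ -0.00072470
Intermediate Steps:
R(s, b) = -7/2 (R(s, b) = -1 + (⅛)*(-20) = -1 - 5/2 = -7/2)
D(M, y) = 30 + M + y
G(W) = -88*W
R(-501, -1429)/4701368 + G(D(9, -15))/2917312 = -7/2/4701368 - 88*(30 + 9 - 15)/2917312 = -7/2*1/4701368 - 88*24*(1/2917312) = -1/1343248 - 2112*1/2917312 = -1/1343248 - 33/45583 = -44372767/61229273584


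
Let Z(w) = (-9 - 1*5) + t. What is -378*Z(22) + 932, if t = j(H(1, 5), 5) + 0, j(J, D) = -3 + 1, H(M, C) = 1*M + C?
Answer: 6980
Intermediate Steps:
H(M, C) = C + M (H(M, C) = M + C = C + M)
j(J, D) = -2
t = -2 (t = -2 + 0 = -2)
Z(w) = -16 (Z(w) = (-9 - 1*5) - 2 = (-9 - 5) - 2 = -14 - 2 = -16)
-378*Z(22) + 932 = -378*(-16) + 932 = 6048 + 932 = 6980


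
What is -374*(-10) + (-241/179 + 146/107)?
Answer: 71632567/19153 ≈ 3740.0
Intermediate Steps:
-374*(-10) + (-241/179 + 146/107) = 3740 + (-241*1/179 + 146*(1/107)) = 3740 + (-241/179 + 146/107) = 3740 + 347/19153 = 71632567/19153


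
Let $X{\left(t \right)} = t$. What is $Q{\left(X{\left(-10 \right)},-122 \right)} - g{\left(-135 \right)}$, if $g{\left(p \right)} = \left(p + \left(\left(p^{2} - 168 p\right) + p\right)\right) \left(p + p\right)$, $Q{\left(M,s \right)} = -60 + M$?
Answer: $10971380$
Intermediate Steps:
$g{\left(p \right)} = 2 p \left(p^{2} - 166 p\right)$ ($g{\left(p \right)} = \left(p + \left(p^{2} - 167 p\right)\right) 2 p = \left(p^{2} - 166 p\right) 2 p = 2 p \left(p^{2} - 166 p\right)$)
$Q{\left(X{\left(-10 \right)},-122 \right)} - g{\left(-135 \right)} = \left(-60 - 10\right) - 2 \left(-135\right)^{2} \left(-166 - 135\right) = -70 - 2 \cdot 18225 \left(-301\right) = -70 - -10971450 = -70 + 10971450 = 10971380$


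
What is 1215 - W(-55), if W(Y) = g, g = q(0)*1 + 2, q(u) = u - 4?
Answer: 1217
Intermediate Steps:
q(u) = -4 + u
g = -2 (g = (-4 + 0)*1 + 2 = -4*1 + 2 = -4 + 2 = -2)
W(Y) = -2
1215 - W(-55) = 1215 - 1*(-2) = 1215 + 2 = 1217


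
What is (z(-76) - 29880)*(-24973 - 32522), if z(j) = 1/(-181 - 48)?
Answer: 393410744895/229 ≈ 1.7180e+9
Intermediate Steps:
z(j) = -1/229 (z(j) = 1/(-229) = -1/229)
(z(-76) - 29880)*(-24973 - 32522) = (-1/229 - 29880)*(-24973 - 32522) = -6842521/229*(-57495) = 393410744895/229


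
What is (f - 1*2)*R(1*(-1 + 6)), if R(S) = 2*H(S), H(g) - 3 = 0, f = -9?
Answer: -66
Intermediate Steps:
H(g) = 3 (H(g) = 3 + 0 = 3)
R(S) = 6 (R(S) = 2*3 = 6)
(f - 1*2)*R(1*(-1 + 6)) = (-9 - 1*2)*6 = (-9 - 2)*6 = -11*6 = -66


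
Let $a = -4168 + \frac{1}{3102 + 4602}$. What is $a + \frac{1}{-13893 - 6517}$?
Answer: $- \frac{327685319407}{78619320} \approx -4168.0$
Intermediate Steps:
$a = - \frac{32110271}{7704}$ ($a = -4168 + \frac{1}{7704} = - \frac{32110271}{7704} \approx -4168.0$)
$a + \frac{1}{-13893 - 6517} = - \frac{32110271}{7704} + \frac{1}{-13893 - 6517} = - \frac{32110271}{7704} + \frac{1}{-20410} = - \frac{32110271}{7704} - \frac{1}{20410} = - \frac{327685319407}{78619320}$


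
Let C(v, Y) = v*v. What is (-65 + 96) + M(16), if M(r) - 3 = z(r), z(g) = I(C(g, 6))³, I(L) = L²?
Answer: 281474976710690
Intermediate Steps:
C(v, Y) = v²
z(g) = g¹² (z(g) = ((g²)²)³ = (g⁴)³ = g¹²)
M(r) = 3 + r¹²
(-65 + 96) + M(16) = (-65 + 96) + (3 + 16¹²) = 31 + (3 + 281474976710656) = 31 + 281474976710659 = 281474976710690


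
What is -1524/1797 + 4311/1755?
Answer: 187861/116805 ≈ 1.6083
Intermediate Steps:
-1524/1797 + 4311/1755 = -1524*1/1797 + 4311*(1/1755) = -508/599 + 479/195 = 187861/116805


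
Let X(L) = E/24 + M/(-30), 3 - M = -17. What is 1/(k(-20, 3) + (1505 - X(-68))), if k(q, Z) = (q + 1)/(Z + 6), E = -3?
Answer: 72/108265 ≈ 0.00066504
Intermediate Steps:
M = 20 (M = 3 - 1*(-17) = 3 + 17 = 20)
k(q, Z) = (1 + q)/(6 + Z)
X(L) = -19/24 (X(L) = -3/24 + 20/(-30) = -3*1/24 + 20*(-1/30) = -1/8 - 2/3 = -19/24)
1/(k(-20, 3) + (1505 - X(-68))) = 1/((1 - 20)/(6 + 3) + (1505 - 1*(-19/24))) = 1/(-19/9 + (1505 + 19/24)) = 1/((1/9)*(-19) + 36139/24) = 1/(-19/9 + 36139/24) = 1/(108265/72) = 72/108265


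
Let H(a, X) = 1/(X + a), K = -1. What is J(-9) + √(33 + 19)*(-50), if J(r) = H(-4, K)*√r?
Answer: -100*√13 - 3*I/5 ≈ -360.56 - 0.6*I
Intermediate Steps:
J(r) = -√r/5 (J(r) = √r/(-1 - 4) = √r/(-5) = -√r/5)
J(-9) + √(33 + 19)*(-50) = -3*I/5 + √(33 + 19)*(-50) = -3*I/5 + √52*(-50) = -3*I/5 + (2*√13)*(-50) = -3*I/5 - 100*√13 = -100*√13 - 3*I/5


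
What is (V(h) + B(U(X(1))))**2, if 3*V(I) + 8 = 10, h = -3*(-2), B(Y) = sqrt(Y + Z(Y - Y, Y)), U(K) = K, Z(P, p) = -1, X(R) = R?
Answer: 4/9 ≈ 0.44444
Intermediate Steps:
B(Y) = sqrt(-1 + Y) (B(Y) = sqrt(Y - 1) = sqrt(-1 + Y))
h = 6
V(I) = 2/3 (V(I) = -8/3 + (1/3)*10 = -8/3 + 10/3 = 2/3)
(V(h) + B(U(X(1))))**2 = (2/3 + sqrt(-1 + 1))**2 = (2/3 + sqrt(0))**2 = (2/3 + 0)**2 = (2/3)**2 = 4/9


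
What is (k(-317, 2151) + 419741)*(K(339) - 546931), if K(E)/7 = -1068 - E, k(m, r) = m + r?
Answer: -234724528500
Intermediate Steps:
K(E) = -7476 - 7*E (K(E) = 7*(-1068 - E) = -7476 - 7*E)
(k(-317, 2151) + 419741)*(K(339) - 546931) = ((-317 + 2151) + 419741)*((-7476 - 7*339) - 546931) = (1834 + 419741)*((-7476 - 2373) - 546931) = 421575*(-9849 - 546931) = 421575*(-556780) = -234724528500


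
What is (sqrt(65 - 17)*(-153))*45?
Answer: -27540*sqrt(3) ≈ -47701.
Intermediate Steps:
(sqrt(65 - 17)*(-153))*45 = (sqrt(48)*(-153))*45 = ((4*sqrt(3))*(-153))*45 = -612*sqrt(3)*45 = -27540*sqrt(3)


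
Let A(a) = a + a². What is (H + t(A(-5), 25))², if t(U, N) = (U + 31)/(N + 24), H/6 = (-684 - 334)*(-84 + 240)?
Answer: 2179909503629001/2401 ≈ 9.0792e+11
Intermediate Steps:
H = -952848 (H = 6*((-684 - 334)*(-84 + 240)) = 6*(-1018*156) = 6*(-158808) = -952848)
t(U, N) = (31 + U)/(24 + N)
(H + t(A(-5), 25))² = (-952848 + (31 - 5*(1 - 5))/(24 + 25))² = (-952848 + (31 - 5*(-4))/49)² = (-952848 + (31 + 20)/49)² = (-952848 + (1/49)*51)² = (-952848 + 51/49)² = (-46689501/49)² = 2179909503629001/2401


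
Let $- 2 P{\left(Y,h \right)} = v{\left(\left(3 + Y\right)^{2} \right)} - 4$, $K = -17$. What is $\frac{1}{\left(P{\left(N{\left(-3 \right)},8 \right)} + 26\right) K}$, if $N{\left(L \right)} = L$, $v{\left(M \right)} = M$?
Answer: $- \frac{1}{476} \approx -0.0021008$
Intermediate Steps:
$P{\left(Y,h \right)} = 2 - \frac{\left(3 + Y\right)^{2}}{2}$ ($P{\left(Y,h \right)} = - \frac{\left(3 + Y\right)^{2} - 4}{2} = - \frac{-4 + \left(3 + Y\right)^{2}}{2} = 2 - \frac{\left(3 + Y\right)^{2}}{2}$)
$\frac{1}{\left(P{\left(N{\left(-3 \right)},8 \right)} + 26\right) K} = \frac{1}{\left(\left(2 - \frac{\left(3 - 3\right)^{2}}{2}\right) + 26\right) \left(-17\right)} = \frac{1}{\left(\left(2 - \frac{0^{2}}{2}\right) + 26\right) \left(-17\right)} = \frac{1}{\left(\left(2 - 0\right) + 26\right) \left(-17\right)} = \frac{1}{\left(\left(2 + 0\right) + 26\right) \left(-17\right)} = \frac{1}{\left(2 + 26\right) \left(-17\right)} = \frac{1}{28 \left(-17\right)} = \frac{1}{-476} = - \frac{1}{476}$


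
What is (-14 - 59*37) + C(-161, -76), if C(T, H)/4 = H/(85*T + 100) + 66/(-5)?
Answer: -1608591/715 ≈ -2249.8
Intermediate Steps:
C(T, H) = -264/5 + 4*H/(100 + 85*T) (C(T, H) = 4*(H/(85*T + 100) + 66/(-5)) = 4*(H/(100 + 85*T) + 66*(-1/5)) = 4*(H/(100 + 85*T) - 66/5) = 4*(-66/5 + H/(100 + 85*T)) = -264/5 + 4*H/(100 + 85*T))
(-14 - 59*37) + C(-161, -76) = (-14 - 59*37) + 4*(-1320 - 76 - 1122*(-161))/(5*(20 + 17*(-161))) = (-14 - 2183) + 4*(-1320 - 76 + 180642)/(5*(20 - 2737)) = -2197 + (4/5)*179246/(-2717) = -2197 + (4/5)*(-1/2717)*179246 = -2197 - 37736/715 = -1608591/715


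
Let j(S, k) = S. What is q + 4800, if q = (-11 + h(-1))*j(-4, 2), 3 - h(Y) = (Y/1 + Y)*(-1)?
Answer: 4840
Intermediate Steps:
h(Y) = 3 + 2*Y (h(Y) = 3 - (Y/1 + Y)*(-1) = 3 - (Y*1 + Y)*(-1) = 3 - (Y + Y)*(-1) = 3 - 2*Y*(-1) = 3 - (-2)*Y = 3 + 2*Y)
q = 40 (q = (-11 + (3 + 2*(-1)))*(-4) = (-11 + (3 - 2))*(-4) = (-11 + 1)*(-4) = -10*(-4) = 40)
q + 4800 = 40 + 4800 = 4840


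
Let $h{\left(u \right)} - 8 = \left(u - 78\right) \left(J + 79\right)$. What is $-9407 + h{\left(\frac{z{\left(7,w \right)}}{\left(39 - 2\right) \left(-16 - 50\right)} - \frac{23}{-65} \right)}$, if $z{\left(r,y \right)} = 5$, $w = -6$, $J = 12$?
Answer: $- \frac{201037483}{12210} \approx -16465.0$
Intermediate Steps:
$h{\left(u \right)} = -7090 + 91 u$ ($h{\left(u \right)} = 8 + \left(u - 78\right) \left(12 + 79\right) = 8 + \left(-78 + u\right) 91 = 8 + \left(-7098 + 91 u\right) = -7090 + 91 u$)
$-9407 + h{\left(\frac{z{\left(7,w \right)}}{\left(39 - 2\right) \left(-16 - 50\right)} - \frac{23}{-65} \right)} = -9407 - \left(7090 - 91 \left(\frac{5}{\left(39 - 2\right) \left(-16 - 50\right)} - \frac{23}{-65}\right)\right) = -9407 - \left(7090 - 91 \left(\frac{5}{37 \left(-66\right)} - - \frac{23}{65}\right)\right) = -9407 - \left(7090 - 91 \left(\frac{5}{-2442} + \frac{23}{65}\right)\right) = -9407 - \left(7090 - 91 \left(5 \left(- \frac{1}{2442}\right) + \frac{23}{65}\right)\right) = -9407 - \left(7090 - 91 \left(- \frac{5}{2442} + \frac{23}{65}\right)\right) = -9407 + \left(-7090 + 91 \cdot \frac{55841}{158730}\right) = -9407 + \left(-7090 + \frac{390887}{12210}\right) = -9407 - \frac{86178013}{12210} = - \frac{201037483}{12210}$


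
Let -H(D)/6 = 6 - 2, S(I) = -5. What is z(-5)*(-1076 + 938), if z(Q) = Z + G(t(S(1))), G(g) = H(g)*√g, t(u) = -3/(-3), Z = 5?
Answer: 2622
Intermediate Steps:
H(D) = -24 (H(D) = -6*(6 - 2) = -6*4 = -24)
t(u) = 1 (t(u) = -3*(-⅓) = 1)
G(g) = -24*√g
z(Q) = -19 (z(Q) = 5 - 24*√1 = 5 - 24*1 = 5 - 24 = -19)
z(-5)*(-1076 + 938) = -19*(-1076 + 938) = -19*(-138) = 2622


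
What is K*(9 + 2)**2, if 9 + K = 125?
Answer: 14036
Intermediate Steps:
K = 116 (K = -9 + 125 = 116)
K*(9 + 2)**2 = 116*(9 + 2)**2 = 116*11**2 = 116*121 = 14036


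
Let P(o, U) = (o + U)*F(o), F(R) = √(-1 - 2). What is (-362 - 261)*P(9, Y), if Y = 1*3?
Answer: -7476*I*√3 ≈ -12949.0*I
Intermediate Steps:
F(R) = I*√3 (F(R) = √(-3) = I*√3)
Y = 3
P(o, U) = I*√3*(U + o) (P(o, U) = (o + U)*(I*√3) = (U + o)*(I*√3) = I*√3*(U + o))
(-362 - 261)*P(9, Y) = (-362 - 261)*(I*√3*(3 + 9)) = -623*I*√3*12 = -7476*I*√3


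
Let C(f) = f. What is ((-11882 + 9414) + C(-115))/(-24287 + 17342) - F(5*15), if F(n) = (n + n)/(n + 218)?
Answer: -94977/678295 ≈ -0.14002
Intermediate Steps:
F(n) = 2*n/(218 + n) (F(n) = (2*n)/(218 + n) = 2*n/(218 + n))
((-11882 + 9414) + C(-115))/(-24287 + 17342) - F(5*15) = ((-11882 + 9414) - 115)/(-24287 + 17342) - 2*5*15/(218 + 5*15) = (-2468 - 115)/(-6945) - 2*75/(218 + 75) = -2583*(-1/6945) - 2*75/293 = 861/2315 - 2*75/293 = 861/2315 - 1*150/293 = 861/2315 - 150/293 = -94977/678295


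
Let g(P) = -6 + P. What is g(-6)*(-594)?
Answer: 7128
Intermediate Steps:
g(-6)*(-594) = (-6 - 6)*(-594) = -12*(-594) = 7128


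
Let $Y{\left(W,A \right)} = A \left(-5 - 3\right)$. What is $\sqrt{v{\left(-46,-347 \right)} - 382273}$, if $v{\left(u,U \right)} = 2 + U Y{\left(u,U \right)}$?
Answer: $i \sqrt{1345543} \approx 1160.0 i$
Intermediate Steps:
$Y{\left(W,A \right)} = - 8 A$ ($Y{\left(W,A \right)} = A \left(-8\right) = - 8 A$)
$v{\left(u,U \right)} = 2 - 8 U^{2}$ ($v{\left(u,U \right)} = 2 + U \left(- 8 U\right) = 2 - 8 U^{2}$)
$\sqrt{v{\left(-46,-347 \right)} - 382273} = \sqrt{\left(2 - 8 \left(-347\right)^{2}\right) - 382273} = \sqrt{\left(2 - 963272\right) - 382273} = \sqrt{-963270 - 382273} = \sqrt{-1345543} = i \sqrt{1345543}$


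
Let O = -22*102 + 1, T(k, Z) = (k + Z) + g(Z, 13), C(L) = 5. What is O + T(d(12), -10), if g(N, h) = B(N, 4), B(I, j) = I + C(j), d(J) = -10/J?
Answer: -13553/6 ≈ -2258.8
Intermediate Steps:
B(I, j) = 5 + I (B(I, j) = I + 5 = 5 + I)
g(N, h) = 5 + N
T(k, Z) = 5 + k + 2*Z (T(k, Z) = (k + Z) + (5 + Z) = (Z + k) + (5 + Z) = 5 + k + 2*Z)
O = -2243 (O = -2244 + 1 = -2243)
O + T(d(12), -10) = -2243 + (5 - 10/12 + 2*(-10)) = -2243 + (5 - 10*1/12 - 20) = -2243 + (5 - ⅚ - 20) = -2243 - 95/6 = -13553/6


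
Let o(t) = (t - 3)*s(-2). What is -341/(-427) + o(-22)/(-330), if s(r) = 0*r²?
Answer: 341/427 ≈ 0.79859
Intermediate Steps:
s(r) = 0
o(t) = 0 (o(t) = (t - 3)*0 = (-3 + t)*0 = 0)
-341/(-427) + o(-22)/(-330) = -341/(-427) + 0/(-330) = -341*(-1/427) + 0*(-1/330) = 341/427 + 0 = 341/427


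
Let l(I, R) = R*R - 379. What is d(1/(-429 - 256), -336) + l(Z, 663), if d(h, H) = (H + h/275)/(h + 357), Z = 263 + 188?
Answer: 29535288529999/67249600 ≈ 4.3919e+5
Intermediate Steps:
Z = 451
l(I, R) = -379 + R² (l(I, R) = R² - 379 = -379 + R²)
d(h, H) = (H + h/275)/(357 + h) (d(h, H) = (H + h*(1/275))/(357 + h) = (H + h/275)/(357 + h))
d(1/(-429 - 256), -336) + l(Z, 663) = (-336 + 1/(275*(-429 - 256)))/(357 + 1/(-429 - 256)) + (-379 + 663²) = (-336 + (1/275)/(-685))/(357 + 1/(-685)) + (-379 + 439569) = (-336 + (1/275)*(-1/685))/(357 - 1/685) + 439190 = (-336 - 1/188375)/(244544/685) + 439190 = (685/244544)*(-63294001/188375) + 439190 = -63294001/67249600 + 439190 = 29535288529999/67249600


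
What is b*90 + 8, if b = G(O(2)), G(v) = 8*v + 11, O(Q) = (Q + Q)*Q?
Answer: 6758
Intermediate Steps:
O(Q) = 2*Q² (O(Q) = (2*Q)*Q = 2*Q²)
G(v) = 11 + 8*v
b = 75 (b = 11 + 8*(2*2²) = 11 + 8*(2*4) = 11 + 8*8 = 11 + 64 = 75)
b*90 + 8 = 75*90 + 8 = 6750 + 8 = 6758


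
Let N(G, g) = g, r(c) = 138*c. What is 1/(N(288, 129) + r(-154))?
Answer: -1/21123 ≈ -4.7342e-5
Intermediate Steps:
1/(N(288, 129) + r(-154)) = 1/(129 + 138*(-154)) = 1/(129 - 21252) = 1/(-21123) = -1/21123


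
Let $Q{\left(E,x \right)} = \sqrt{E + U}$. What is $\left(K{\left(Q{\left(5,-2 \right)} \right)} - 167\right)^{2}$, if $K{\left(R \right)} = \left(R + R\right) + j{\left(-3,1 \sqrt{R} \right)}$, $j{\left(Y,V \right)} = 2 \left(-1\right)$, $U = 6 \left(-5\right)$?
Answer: $28461 - 3380 i \approx 28461.0 - 3380.0 i$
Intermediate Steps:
$U = -30$
$j{\left(Y,V \right)} = -2$
$Q{\left(E,x \right)} = \sqrt{-30 + E}$ ($Q{\left(E,x \right)} = \sqrt{E - 30} = \sqrt{-30 + E}$)
$K{\left(R \right)} = -2 + 2 R$ ($K{\left(R \right)} = \left(R + R\right) - 2 = 2 R - 2 = -2 + 2 R$)
$\left(K{\left(Q{\left(5,-2 \right)} \right)} - 167\right)^{2} = \left(\left(-2 + 2 \sqrt{-30 + 5}\right) - 167\right)^{2} = \left(\left(-2 + 2 \sqrt{-25}\right) - 167\right)^{2} = \left(\left(-2 + 2 \cdot 5 i\right) - 167\right)^{2} = \left(\left(-2 + 10 i\right) - 167\right)^{2} = \left(-169 + 10 i\right)^{2}$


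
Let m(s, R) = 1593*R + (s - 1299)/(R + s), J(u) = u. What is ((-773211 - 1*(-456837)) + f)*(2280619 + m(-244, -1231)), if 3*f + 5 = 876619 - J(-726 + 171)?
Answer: -11307765152593/1475 ≈ -7.6663e+9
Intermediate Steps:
m(s, R) = 1593*R + (-1299 + s)/(R + s)
f = 877169/3 (f = -5/3 + (876619 - (-726 + 171))/3 = -5/3 + (876619 - 1*(-555))/3 = -5/3 + (876619 + 555)/3 = -5/3 + (1/3)*877174 = -5/3 + 877174/3 = 877169/3 ≈ 2.9239e+5)
((-773211 - 1*(-456837)) + f)*(2280619 + m(-244, -1231)) = ((-773211 - 1*(-456837)) + 877169/3)*(2280619 + (-1299 - 244 + 1593*(-1231)**2 + 1593*(-1231)*(-244))/(-1231 - 244)) = ((-773211 + 456837) + 877169/3)*(2280619 + (-1299 - 244 + 1593*1515361 + 478479852)/(-1475)) = (-316374 + 877169/3)*(2280619 - (-1299 - 244 + 2413970073 + 478479852)/1475) = -71953*(2280619 - 1/1475*2892448382)/3 = -71953*(2280619 - 2892448382/1475)/3 = -71953/3*471464643/1475 = -11307765152593/1475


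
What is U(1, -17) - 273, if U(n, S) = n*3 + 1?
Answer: -269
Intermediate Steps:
U(n, S) = 1 + 3*n (U(n, S) = 3*n + 1 = 1 + 3*n)
U(1, -17) - 273 = (1 + 3*1) - 273 = (1 + 3) - 273 = 4 - 273 = -269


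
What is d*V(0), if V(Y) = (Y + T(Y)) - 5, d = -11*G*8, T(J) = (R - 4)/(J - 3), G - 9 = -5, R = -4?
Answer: 2464/3 ≈ 821.33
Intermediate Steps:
G = 4 (G = 9 - 5 = 4)
T(J) = -8/(-3 + J) (T(J) = (-4 - 4)/(J - 3) = -8/(-3 + J))
d = -352 (d = -11*4*8 = -44*8 = -352)
V(Y) = -5 + Y - 8/(-3 + Y) (V(Y) = (Y - 8/(-3 + Y)) - 5 = -5 + Y - 8/(-3 + Y))
d*V(0) = -352*(-8 + (-5 + 0)*(-3 + 0))/(-3 + 0) = -352*(-8 - 5*(-3))/(-3) = -(-352)*(-8 + 15)/3 = -(-352)*7/3 = -352*(-7/3) = 2464/3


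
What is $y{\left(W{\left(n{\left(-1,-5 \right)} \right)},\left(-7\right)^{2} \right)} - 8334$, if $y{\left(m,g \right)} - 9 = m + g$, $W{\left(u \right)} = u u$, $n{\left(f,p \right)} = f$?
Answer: $-8275$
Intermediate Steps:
$W{\left(u \right)} = u^{2}$
$y{\left(m,g \right)} = 9 + g + m$ ($y{\left(m,g \right)} = 9 + \left(m + g\right) = 9 + \left(g + m\right) = 9 + g + m$)
$y{\left(W{\left(n{\left(-1,-5 \right)} \right)},\left(-7\right)^{2} \right)} - 8334 = \left(9 + \left(-7\right)^{2} + \left(-1\right)^{2}\right) - 8334 = \left(9 + 49 + 1\right) - 8334 = 59 - 8334 = -8275$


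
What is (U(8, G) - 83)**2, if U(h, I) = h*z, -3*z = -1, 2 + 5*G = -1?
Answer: 58081/9 ≈ 6453.4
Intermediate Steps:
G = -3/5 (G = -2/5 + (1/5)*(-1) = -2/5 - 1/5 = -3/5 ≈ -0.60000)
z = 1/3 (z = -1/3*(-1) = 1/3 ≈ 0.33333)
U(h, I) = h/3 (U(h, I) = h*(1/3) = h/3)
(U(8, G) - 83)**2 = ((1/3)*8 - 83)**2 = (8/3 - 83)**2 = (-241/3)**2 = 58081/9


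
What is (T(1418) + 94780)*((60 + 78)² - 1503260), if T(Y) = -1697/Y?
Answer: -99736601311044/709 ≈ -1.4067e+11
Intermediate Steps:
(T(1418) + 94780)*((60 + 78)² - 1503260) = (-1697/1418 + 94780)*((60 + 78)² - 1503260) = (-1697*1/1418 + 94780)*(138² - 1503260) = (-1697/1418 + 94780)*(19044 - 1503260) = (134396343/1418)*(-1484216) = -99736601311044/709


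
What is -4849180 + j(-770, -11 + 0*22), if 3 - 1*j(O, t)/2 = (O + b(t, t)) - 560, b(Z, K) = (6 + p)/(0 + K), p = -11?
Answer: -53311664/11 ≈ -4.8465e+6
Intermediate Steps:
b(Z, K) = -5/K (b(Z, K) = (6 - 11)/(0 + K) = -5/K)
j(O, t) = 1126 - 2*O + 10/t (j(O, t) = 6 - 2*((O - 5/t) - 560) = 6 - 2*(-560 + O - 5/t) = 6 + (1120 - 2*O + 10/t) = 1126 - 2*O + 10/t)
-4849180 + j(-770, -11 + 0*22) = -4849180 + (1126 - 2*(-770) + 10/(-11 + 0*22)) = -4849180 + (1126 + 1540 + 10/(-11 + 0)) = -4849180 + (1126 + 1540 + 10/(-11)) = -4849180 + (1126 + 1540 + 10*(-1/11)) = -4849180 + (1126 + 1540 - 10/11) = -4849180 + 29316/11 = -53311664/11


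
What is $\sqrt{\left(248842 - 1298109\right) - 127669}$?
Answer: $2 i \sqrt{294234} \approx 1084.9 i$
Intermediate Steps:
$\sqrt{\left(248842 - 1298109\right) - 127669} = \sqrt{-1049267 - 127669} = \sqrt{-1176936} = 2 i \sqrt{294234}$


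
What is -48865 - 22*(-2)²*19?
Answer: -50537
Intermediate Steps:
-48865 - 22*(-2)²*19 = -48865 - 22*4*19 = -48865 - 88*19 = -48865 - 1*1672 = -48865 - 1672 = -50537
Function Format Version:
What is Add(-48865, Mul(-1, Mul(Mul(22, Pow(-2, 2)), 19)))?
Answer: -50537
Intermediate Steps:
Add(-48865, Mul(-1, Mul(Mul(22, Pow(-2, 2)), 19))) = Add(-48865, Mul(-1, Mul(Mul(22, 4), 19))) = Add(-48865, Mul(-1, Mul(88, 19))) = Add(-48865, Mul(-1, 1672)) = Add(-48865, -1672) = -50537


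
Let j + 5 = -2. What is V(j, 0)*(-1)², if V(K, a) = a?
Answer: 0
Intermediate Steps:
j = -7 (j = -5 - 2 = -7)
V(j, 0)*(-1)² = 0*(-1)² = 0*1 = 0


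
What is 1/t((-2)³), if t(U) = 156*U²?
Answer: 1/9984 ≈ 0.00010016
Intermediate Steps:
1/t((-2)³) = 1/(156*((-2)³)²) = 1/(156*(-8)²) = 1/(156*64) = 1/9984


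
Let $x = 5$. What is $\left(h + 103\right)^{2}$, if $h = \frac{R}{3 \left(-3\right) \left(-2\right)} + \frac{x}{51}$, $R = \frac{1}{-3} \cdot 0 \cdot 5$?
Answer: $\frac{27646564}{2601} \approx 10629.0$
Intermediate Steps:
$R = 0$ ($R = \left(- \frac{1}{3}\right) 0 \cdot 5 = 0 \cdot 5 = 0$)
$h = \frac{5}{51}$ ($h = \frac{0}{3 \left(-3\right) \left(-2\right)} + \frac{5}{51} = \frac{0}{\left(-9\right) \left(-2\right)} + 5 \cdot \frac{1}{51} = \frac{0}{18} + \frac{5}{51} = 0 \cdot \frac{1}{18} + \frac{5}{51} = 0 + \frac{5}{51} = \frac{5}{51} \approx 0.098039$)
$\left(h + 103\right)^{2} = \left(\frac{5}{51} + 103\right)^{2} = \left(\frac{5258}{51}\right)^{2} = \frac{27646564}{2601}$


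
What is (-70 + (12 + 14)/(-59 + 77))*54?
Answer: -3702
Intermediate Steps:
(-70 + (12 + 14)/(-59 + 77))*54 = (-70 + 26/18)*54 = (-70 + 26*(1/18))*54 = (-70 + 13/9)*54 = -617/9*54 = -3702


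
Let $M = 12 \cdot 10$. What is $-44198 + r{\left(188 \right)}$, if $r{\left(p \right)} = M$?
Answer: $-44078$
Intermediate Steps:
$M = 120$
$r{\left(p \right)} = 120$
$-44198 + r{\left(188 \right)} = -44198 + 120 = -44078$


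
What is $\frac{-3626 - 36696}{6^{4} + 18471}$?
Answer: $- \frac{40322}{19767} \approx -2.0399$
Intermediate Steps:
$\frac{-3626 - 36696}{6^{4} + 18471} = - \frac{40322}{1296 + 18471} = - \frac{40322}{19767}$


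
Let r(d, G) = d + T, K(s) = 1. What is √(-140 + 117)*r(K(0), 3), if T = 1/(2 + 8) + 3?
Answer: 41*I*√23/10 ≈ 19.663*I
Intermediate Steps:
T = 31/10 (T = 1/10 + 3 = ⅒ + 3 = 31/10 ≈ 3.1000)
r(d, G) = 31/10 + d (r(d, G) = d + 31/10 = 31/10 + d)
√(-140 + 117)*r(K(0), 3) = √(-140 + 117)*(31/10 + 1) = √(-23)*(41/10) = (I*√23)*(41/10) = 41*I*√23/10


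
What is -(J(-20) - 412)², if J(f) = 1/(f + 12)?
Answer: -10870209/64 ≈ -1.6985e+5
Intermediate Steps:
J(f) = 1/(12 + f)
-(J(-20) - 412)² = -(1/(12 - 20) - 412)² = -(1/(-8) - 412)² = -(-⅛ - 412)² = -(-3297/8)² = -1*10870209/64 = -10870209/64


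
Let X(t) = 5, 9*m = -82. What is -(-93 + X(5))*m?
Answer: -7216/9 ≈ -801.78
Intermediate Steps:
m = -82/9 (m = (1/9)*(-82) = -82/9 ≈ -9.1111)
-(-93 + X(5))*m = -(-93 + 5)*(-82)/9 = -(-88)*(-82)/9 = -1*7216/9 = -7216/9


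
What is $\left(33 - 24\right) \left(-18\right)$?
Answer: $-162$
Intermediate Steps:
$\left(33 - 24\right) \left(-18\right) = 9 \left(-18\right) = -162$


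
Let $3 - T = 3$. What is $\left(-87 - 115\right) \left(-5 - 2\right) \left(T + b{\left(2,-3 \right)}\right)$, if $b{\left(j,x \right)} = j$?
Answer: $2828$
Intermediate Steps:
$T = 0$ ($T = 3 - 3 = 0$)
$\left(-87 - 115\right) \left(-5 - 2\right) \left(T + b{\left(2,-3 \right)}\right) = \left(-87 - 115\right) \left(-5 - 2\right) \left(0 + 2\right) = - 202 \left(-5 - 2\right) 2 = - 202 \left(\left(-7\right) 2\right) = \left(-202\right) \left(-14\right) = 2828$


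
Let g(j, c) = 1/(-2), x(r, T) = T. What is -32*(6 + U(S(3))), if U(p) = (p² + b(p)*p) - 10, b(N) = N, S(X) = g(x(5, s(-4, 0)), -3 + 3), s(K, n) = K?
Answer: 112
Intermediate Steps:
g(j, c) = -½
S(X) = -½
U(p) = -10 + 2*p² (U(p) = (p² + p*p) - 10 = (p² + p²) - 10 = 2*p² - 10 = -10 + 2*p²)
-32*(6 + U(S(3))) = -32*(6 + (-10 + 2*(-½)²)) = -32*(6 + (-10 + 2*(¼))) = -32*(6 + (-10 + ½)) = -32*(6 - 19/2) = -32*(-7/2) = 112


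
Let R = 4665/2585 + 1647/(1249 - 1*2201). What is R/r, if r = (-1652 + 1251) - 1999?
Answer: -12239/393747200 ≈ -3.1083e-5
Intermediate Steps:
r = -2400 (r = -401 - 1999 = -2400)
R = 36717/492184 (R = 4665*(1/2585) + 1647/(1249 - 2201) = 933/517 + 1647/(-952) = 933/517 + 1647*(-1/952) = 933/517 - 1647/952 = 36717/492184 ≈ 0.074600)
R/r = (36717/492184)/(-2400) = (36717/492184)*(-1/2400) = -12239/393747200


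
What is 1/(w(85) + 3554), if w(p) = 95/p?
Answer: 17/60437 ≈ 0.00028128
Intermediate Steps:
1/(w(85) + 3554) = 1/(95/85 + 3554) = 1/(95*(1/85) + 3554) = 1/(19/17 + 3554) = 1/(60437/17) = 17/60437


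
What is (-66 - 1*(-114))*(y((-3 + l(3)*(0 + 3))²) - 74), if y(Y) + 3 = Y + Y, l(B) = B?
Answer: -240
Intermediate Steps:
y(Y) = -3 + 2*Y (y(Y) = -3 + (Y + Y) = -3 + 2*Y)
(-66 - 1*(-114))*(y((-3 + l(3)*(0 + 3))²) - 74) = (-66 - 1*(-114))*((-3 + 2*(-3 + 3*(0 + 3))²) - 74) = (-66 + 114)*((-3 + 2*(-3 + 3*3)²) - 74) = 48*((-3 + 2*(-3 + 9)²) - 74) = 48*((-3 + 2*6²) - 74) = 48*((-3 + 2*36) - 74) = 48*((-3 + 72) - 74) = 48*(69 - 74) = 48*(-5) = -240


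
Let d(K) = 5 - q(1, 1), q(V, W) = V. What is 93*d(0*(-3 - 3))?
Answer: 372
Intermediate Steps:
d(K) = 4 (d(K) = 5 - 1*1 = 5 - 1 = 4)
93*d(0*(-3 - 3)) = 93*4 = 372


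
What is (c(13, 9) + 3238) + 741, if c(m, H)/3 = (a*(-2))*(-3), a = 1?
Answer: 3997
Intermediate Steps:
c(m, H) = 18 (c(m, H) = 3*((1*(-2))*(-3)) = 3*(-2*(-3)) = 3*6 = 18)
(c(13, 9) + 3238) + 741 = (18 + 3238) + 741 = 3256 + 741 = 3997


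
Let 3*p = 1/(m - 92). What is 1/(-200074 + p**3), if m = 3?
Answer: -19034163/3808241128063 ≈ -4.9982e-6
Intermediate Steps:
p = -1/267 (p = 1/(3*(3 - 92)) = (1/3)/(-89) = (1/3)*(-1/89) = -1/267 ≈ -0.0037453)
1/(-200074 + p**3) = 1/(-200074 + (-1/267)**3) = 1/(-200074 - 1/19034163) = 1/(-3808241128063/19034163) = -19034163/3808241128063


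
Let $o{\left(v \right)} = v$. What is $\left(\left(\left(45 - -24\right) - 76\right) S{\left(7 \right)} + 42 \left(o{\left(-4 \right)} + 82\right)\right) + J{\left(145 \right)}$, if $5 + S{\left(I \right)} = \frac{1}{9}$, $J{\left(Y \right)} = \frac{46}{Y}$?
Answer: $\frac{4320254}{1305} \approx 3310.5$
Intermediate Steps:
$S{\left(I \right)} = - \frac{44}{9}$ ($S{\left(I \right)} = -5 + \frac{1}{9} = - \frac{44}{9}$)
$\left(\left(\left(45 - -24\right) - 76\right) S{\left(7 \right)} + 42 \left(o{\left(-4 \right)} + 82\right)\right) + J{\left(145 \right)} = \left(\left(\left(45 - -24\right) - 76\right) \left(- \frac{44}{9}\right) + 42 \left(-4 + 82\right)\right) + \frac{46}{145} = \left(\left(\left(45 + 24\right) - 76\right) \left(- \frac{44}{9}\right) + 42 \cdot 78\right) + 46 \cdot \frac{1}{145} = \left(\left(69 - 76\right) \left(- \frac{44}{9}\right) + 3276\right) + \frac{46}{145} = \left(\left(-7\right) \left(- \frac{44}{9}\right) + 3276\right) + \frac{46}{145} = \left(\frac{308}{9} + 3276\right) + \frac{46}{145} = \frac{29792}{9} + \frac{46}{145} = \frac{4320254}{1305}$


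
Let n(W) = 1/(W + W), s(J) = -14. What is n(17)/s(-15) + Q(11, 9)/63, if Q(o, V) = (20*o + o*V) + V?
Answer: 3185/612 ≈ 5.2042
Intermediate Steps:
n(W) = 1/(2*W)
Q(o, V) = V + 20*o + V*o (Q(o, V) = (20*o + V*o) + V = V + 20*o + V*o)
n(17)/s(-15) + Q(11, 9)/63 = ((½)/17)/(-14) + (9 + 20*11 + 9*11)/63 = ((½)*(1/17))*(-1/14) + (9 + 220 + 99)*(1/63) = (1/34)*(-1/14) + 328*(1/63) = -1/476 + 328/63 = 3185/612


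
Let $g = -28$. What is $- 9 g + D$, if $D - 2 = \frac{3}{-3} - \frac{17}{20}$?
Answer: $\frac{5043}{20} \approx 252.15$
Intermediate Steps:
$D = \frac{3}{20}$ ($D = 2 + \left(\frac{3}{-3} - \frac{17}{20}\right) = 2 + \left(3 \left(- \frac{1}{3}\right) - \frac{17}{20}\right) = 2 - \frac{37}{20} = \frac{3}{20} \approx 0.15$)
$- 9 g + D = \left(-9\right) \left(-28\right) + \frac{3}{20} = 252 + \frac{3}{20} = \frac{5043}{20}$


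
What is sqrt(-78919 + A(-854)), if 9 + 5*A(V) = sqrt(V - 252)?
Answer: sqrt(-1973020 + 5*I*sqrt(1106))/5 ≈ 0.011838 + 280.93*I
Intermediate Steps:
A(V) = -9/5 + sqrt(-252 + V)/5 (A(V) = -9/5 + sqrt(V - 252)/5 = -9/5 + sqrt(-252 + V)/5)
sqrt(-78919 + A(-854)) = sqrt(-78919 + (-9/5 + sqrt(-252 - 854)/5)) = sqrt(-78919 + (-9/5 + sqrt(-1106)/5)) = sqrt(-78919 + (-9/5 + (I*sqrt(1106))/5)) = sqrt(-78919 + (-9/5 + I*sqrt(1106)/5)) = sqrt(-394604/5 + I*sqrt(1106)/5)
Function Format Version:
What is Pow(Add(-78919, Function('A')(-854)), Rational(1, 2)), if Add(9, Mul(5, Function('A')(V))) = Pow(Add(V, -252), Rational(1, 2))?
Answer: Mul(Rational(1, 5), Pow(Add(-1973020, Mul(5, I, Pow(1106, Rational(1, 2)))), Rational(1, 2))) ≈ Add(0.011838, Mul(280.93, I))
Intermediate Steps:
Function('A')(V) = Add(Rational(-9, 5), Mul(Rational(1, 5), Pow(Add(-252, V), Rational(1, 2)))) (Function('A')(V) = Add(Rational(-9, 5), Mul(Rational(1, 5), Pow(Add(V, -252), Rational(1, 2)))) = Add(Rational(-9, 5), Mul(Rational(1, 5), Pow(Add(-252, V), Rational(1, 2)))))
Pow(Add(-78919, Function('A')(-854)), Rational(1, 2)) = Pow(Add(-78919, Add(Rational(-9, 5), Mul(Rational(1, 5), Pow(Add(-252, -854), Rational(1, 2))))), Rational(1, 2)) = Pow(Add(-78919, Add(Rational(-9, 5), Mul(Rational(1, 5), Pow(-1106, Rational(1, 2))))), Rational(1, 2)) = Pow(Add(-78919, Add(Rational(-9, 5), Mul(Rational(1, 5), Mul(I, Pow(1106, Rational(1, 2)))))), Rational(1, 2)) = Pow(Add(-78919, Add(Rational(-9, 5), Mul(Rational(1, 5), I, Pow(1106, Rational(1, 2))))), Rational(1, 2)) = Pow(Add(Rational(-394604, 5), Mul(Rational(1, 5), I, Pow(1106, Rational(1, 2)))), Rational(1, 2))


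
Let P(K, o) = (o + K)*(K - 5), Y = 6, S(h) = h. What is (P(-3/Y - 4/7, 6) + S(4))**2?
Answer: 25816561/38416 ≈ 672.03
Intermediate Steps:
P(K, o) = (-5 + K)*(K + o) (P(K, o) = (K + o)*(-5 + K) = (-5 + K)*(K + o))
(P(-3/Y - 4/7, 6) + S(4))**2 = (((-3/6 - 4/7)**2 - 5*(-3/6 - 4/7) - 5*6 + (-3/6 - 4/7)*6) + 4)**2 = (((-3*1/6 - 4*1/7)**2 - 5*(-3*1/6 - 4*1/7) - 30 + (-3*1/6 - 4*1/7)*6) + 4)**2 = (((-1/2 - 4/7)**2 - 5*(-1/2 - 4/7) - 30 + (-1/2 - 4/7)*6) + 4)**2 = (((-15/14)**2 - 5*(-15/14) - 30 - 15/14*6) + 4)**2 = ((225/196 + 75/14 - 30 - 45/7) + 4)**2 = (-5865/196 + 4)**2 = (-5081/196)**2 = 25816561/38416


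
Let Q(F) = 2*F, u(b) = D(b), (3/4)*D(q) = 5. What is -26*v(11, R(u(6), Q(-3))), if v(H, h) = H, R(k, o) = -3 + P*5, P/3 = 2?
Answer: -286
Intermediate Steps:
P = 6 (P = 3*2 = 6)
D(q) = 20/3 (D(q) = (4/3)*5 = 20/3)
u(b) = 20/3
R(k, o) = 27 (R(k, o) = -3 + 6*5 = -3 + 30 = 27)
-26*v(11, R(u(6), Q(-3))) = -26*11 = -286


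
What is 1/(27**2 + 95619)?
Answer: 1/96348 ≈ 1.0379e-5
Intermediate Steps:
1/(27**2 + 95619) = 1/(729 + 95619) = 1/96348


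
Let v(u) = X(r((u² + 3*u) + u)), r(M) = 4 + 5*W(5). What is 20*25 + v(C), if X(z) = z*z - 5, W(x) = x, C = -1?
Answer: 1336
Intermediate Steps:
r(M) = 29 (r(M) = 4 + 5*5 = 4 + 25 = 29)
X(z) = -5 + z² (X(z) = z² - 5 = -5 + z²)
v(u) = 836 (v(u) = -5 + 29² = -5 + 841 = 836)
20*25 + v(C) = 20*25 + 836 = 500 + 836 = 1336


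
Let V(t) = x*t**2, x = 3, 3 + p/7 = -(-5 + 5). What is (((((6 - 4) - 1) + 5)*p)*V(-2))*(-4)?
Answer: 6048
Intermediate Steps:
p = -21 (p = -21 + 7*(-(-5 + 5)) = -21 + 7*(-1*0) = -21 + 7*0 = -21 + 0 = -21)
V(t) = 3*t**2
(((((6 - 4) - 1) + 5)*p)*V(-2))*(-4) = (((((6 - 4) - 1) + 5)*(-21))*(3*(-2)**2))*(-4) = ((((2 - 1) + 5)*(-21))*(3*4))*(-4) = (((1 + 5)*(-21))*12)*(-4) = ((6*(-21))*12)*(-4) = -126*12*(-4) = -1512*(-4) = 6048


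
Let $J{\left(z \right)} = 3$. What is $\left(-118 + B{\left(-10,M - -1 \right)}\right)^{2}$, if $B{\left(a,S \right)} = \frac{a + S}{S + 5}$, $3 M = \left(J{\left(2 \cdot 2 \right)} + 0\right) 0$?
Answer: $\frac{57121}{4} \approx 14280.0$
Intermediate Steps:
$M = 0$ ($M = \frac{\left(3 + 0\right) 0}{3} = \frac{3 \cdot 0}{3} = \frac{1}{3} \cdot 0 = 0$)
$B{\left(a,S \right)} = \frac{S + a}{5 + S}$
$\left(-118 + B{\left(-10,M - -1 \right)}\right)^{2} = \left(-118 + \frac{\left(0 - -1\right) - 10}{5 + \left(0 - -1\right)}\right)^{2} = \left(-118 + \frac{\left(0 + 1\right) - 10}{5 + \left(0 + 1\right)}\right)^{2} = \left(-118 + \frac{1 - 10}{5 + 1}\right)^{2} = \left(-118 + \frac{1}{6} \left(-9\right)\right)^{2} = \left(-118 - \frac{3}{2}\right)^{2} = \left(- \frac{239}{2}\right)^{2} = \frac{57121}{4}$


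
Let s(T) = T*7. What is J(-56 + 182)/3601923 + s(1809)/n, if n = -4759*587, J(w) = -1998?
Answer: -17064209961/3354030254653 ≈ -0.0050877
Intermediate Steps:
n = -2793533
s(T) = 7*T
J(-56 + 182)/3601923 + s(1809)/n = -1998/3601923 + (7*1809)/(-2793533) = -1998*1/3601923 + 12663*(-1/2793533) = -666/1200641 - 12663/2793533 = -17064209961/3354030254653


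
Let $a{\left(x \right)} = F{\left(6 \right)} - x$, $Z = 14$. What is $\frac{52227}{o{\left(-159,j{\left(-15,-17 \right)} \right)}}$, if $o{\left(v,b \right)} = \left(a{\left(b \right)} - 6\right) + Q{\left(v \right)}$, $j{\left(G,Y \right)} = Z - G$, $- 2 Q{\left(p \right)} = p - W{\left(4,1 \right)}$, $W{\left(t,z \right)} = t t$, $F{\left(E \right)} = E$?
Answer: $\frac{11606}{13} \approx 892.77$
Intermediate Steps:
$W{\left(t,z \right)} = t^{2}$
$a{\left(x \right)} = 6 - x$
$Q{\left(p \right)} = 8 - \frac{p}{2}$ ($Q{\left(p \right)} = - \frac{p - 4^{2}}{2} = - \frac{p - 16}{2} = - \frac{-16 + p}{2} = 8 - \frac{p}{2}$)
$j{\left(G,Y \right)} = 14 - G$
$o{\left(v,b \right)} = 8 - b - \frac{v}{2}$ ($o{\left(v,b \right)} = \left(\left(6 - b\right) - 6\right) - \left(-8 + \frac{v}{2}\right) = - b - \left(-8 + \frac{v}{2}\right) = 8 - b - \frac{v}{2}$)
$\frac{52227}{o{\left(-159,j{\left(-15,-17 \right)} \right)}} = \frac{52227}{8 - \left(14 - -15\right) - - \frac{159}{2}} = \frac{52227}{8 - \left(14 + 15\right) + \frac{159}{2}} = \frac{52227}{8 - 29 + \frac{159}{2}} = \frac{52227}{\frac{117}{2}} = 52227 \cdot \frac{2}{117} = \frac{11606}{13}$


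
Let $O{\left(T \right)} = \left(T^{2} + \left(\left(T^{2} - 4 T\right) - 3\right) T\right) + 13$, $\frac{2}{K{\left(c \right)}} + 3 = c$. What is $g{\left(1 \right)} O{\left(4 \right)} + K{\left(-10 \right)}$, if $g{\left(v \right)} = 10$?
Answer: $\frac{2208}{13} \approx 169.85$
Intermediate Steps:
$K{\left(c \right)} = \frac{2}{-3 + c}$
$O{\left(T \right)} = 13 + T^{2} + T \left(-3 + T^{2} - 4 T\right)$ ($O{\left(T \right)} = \left(T^{2} + \left(-3 + T^{2} - 4 T\right) T\right) + 13 = \left(T^{2} + T \left(-3 + T^{2} - 4 T\right)\right) + 13 = 13 + T^{2} + T \left(-3 + T^{2} - 4 T\right)$)
$g{\left(1 \right)} O{\left(4 \right)} + K{\left(-10 \right)} = 10 \left(13 + 4^{3} - 12 - 3 \cdot 4^{2}\right) + \frac{2}{-3 - 10} = 10 \left(13 + 64 - 12 - 48\right) + \frac{2}{-13} = 10 \left(13 + 64 - 12 - 48\right) + 2 \left(- \frac{1}{13}\right) = 10 \cdot 17 - \frac{2}{13} = 170 - \frac{2}{13} = \frac{2208}{13}$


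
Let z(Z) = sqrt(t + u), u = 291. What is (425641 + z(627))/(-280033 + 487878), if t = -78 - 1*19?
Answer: 425641/207845 + sqrt(194)/207845 ≈ 2.0479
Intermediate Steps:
t = -97 (t = -78 - 19 = -97)
z(Z) = sqrt(194) (z(Z) = sqrt(-97 + 291) = sqrt(194))
(425641 + z(627))/(-280033 + 487878) = (425641 + sqrt(194))/(-280033 + 487878) = (425641 + sqrt(194))/207845 = (425641 + sqrt(194))*(1/207845) = 425641/207845 + sqrt(194)/207845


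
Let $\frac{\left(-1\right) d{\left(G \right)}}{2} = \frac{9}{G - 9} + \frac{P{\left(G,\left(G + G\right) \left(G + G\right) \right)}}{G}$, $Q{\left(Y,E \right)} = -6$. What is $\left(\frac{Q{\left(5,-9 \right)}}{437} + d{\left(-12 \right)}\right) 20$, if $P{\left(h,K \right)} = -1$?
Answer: $\frac{124210}{9177} \approx 13.535$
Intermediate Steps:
$d{\left(G \right)} = - \frac{18}{-9 + G} + \frac{2}{G}$ ($d{\left(G \right)} = - 2 \left(\frac{9}{G - 9} - \frac{1}{G}\right) = - 2 \left(\frac{9}{-9 + G} - \frac{1}{G}\right) = - 2 \left(- \frac{1}{G} + \frac{9}{-9 + G}\right) = - \frac{18}{-9 + G} + \frac{2}{G}$)
$\left(\frac{Q{\left(5,-9 \right)}}{437} + d{\left(-12 \right)}\right) 20 = \left(- \frac{6}{437} + \frac{2 \left(-9 - -96\right)}{\left(-12\right) \left(-9 - 12\right)}\right) 20 = \left(\left(-6\right) \frac{1}{437} + 2 \left(- \frac{1}{12}\right) \frac{1}{-21} \left(-9 + 96\right)\right) 20 = \left(- \frac{6}{437} + 2 \left(- \frac{1}{12}\right) \left(- \frac{1}{21}\right) 87\right) 20 = \left(- \frac{6}{437} + \frac{29}{42}\right) 20 = \frac{12421}{18354} \cdot 20 = \frac{124210}{9177}$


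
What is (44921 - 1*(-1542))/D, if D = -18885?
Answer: -46463/18885 ≈ -2.4603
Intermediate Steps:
(44921 - 1*(-1542))/D = (44921 - 1*(-1542))/(-18885) = (44921 + 1542)*(-1/18885) = 46463*(-1/18885) = -46463/18885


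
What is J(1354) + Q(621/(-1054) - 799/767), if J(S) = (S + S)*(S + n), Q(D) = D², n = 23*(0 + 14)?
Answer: 2966162079874761401/653539662724 ≈ 4.5386e+6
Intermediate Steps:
n = 322 (n = 23*14 = 322)
J(S) = 2*S*(322 + S) (J(S) = (S + S)*(S + 322) = (2*S)*(322 + S) = 2*S*(322 + S))
J(1354) + Q(621/(-1054) - 799/767) = 2*1354*(322 + 1354) + (621/(-1054) - 799/767)² = 2*1354*1676 + (621*(-1/1054) - 799*1/767)² = 4538608 + (-621/1054 - 799/767)² = 4538608 + (-1318453/808418)² = 4538608 + 1738318313209/653539662724 = 2966162079874761401/653539662724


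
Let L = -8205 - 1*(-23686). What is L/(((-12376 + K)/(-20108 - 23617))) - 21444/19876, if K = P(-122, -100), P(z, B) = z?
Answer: 1121160838249/20700854 ≈ 54160.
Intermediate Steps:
L = 15481 (L = -8205 + 23686 = 15481)
K = -122
L/(((-12376 + K)/(-20108 - 23617))) - 21444/19876 = 15481/(((-12376 - 122)/(-20108 - 23617))) - 21444/19876 = 15481/((-12498/(-43725))) - 21444*1/19876 = 15481/((-12498*(-1/43725))) - 5361/4969 = 15481/(4166/14575) - 5361/4969 = 15481*(14575/4166) - 5361/4969 = 225635575/4166 - 5361/4969 = 1121160838249/20700854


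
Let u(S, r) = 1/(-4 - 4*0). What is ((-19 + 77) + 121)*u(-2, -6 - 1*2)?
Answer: -179/4 ≈ -44.750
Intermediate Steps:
u(S, r) = -1/4 (u(S, r) = 1/(-4 + 0) = 1/(-4) = -1/4)
((-19 + 77) + 121)*u(-2, -6 - 1*2) = ((-19 + 77) + 121)*(-1/4) = (58 + 121)*(-1/4) = 179*(-1/4) = -179/4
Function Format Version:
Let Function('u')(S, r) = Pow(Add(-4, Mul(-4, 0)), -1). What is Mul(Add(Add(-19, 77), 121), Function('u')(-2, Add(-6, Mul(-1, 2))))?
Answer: Rational(-179, 4) ≈ -44.750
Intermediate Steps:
Function('u')(S, r) = Rational(-1, 4) (Function('u')(S, r) = Pow(Add(-4, 0), -1) = Pow(-4, -1) = Rational(-1, 4))
Mul(Add(Add(-19, 77), 121), Function('u')(-2, Add(-6, Mul(-1, 2)))) = Mul(Add(Add(-19, 77), 121), Rational(-1, 4)) = Mul(Add(58, 121), Rational(-1, 4)) = Mul(179, Rational(-1, 4)) = Rational(-179, 4)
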